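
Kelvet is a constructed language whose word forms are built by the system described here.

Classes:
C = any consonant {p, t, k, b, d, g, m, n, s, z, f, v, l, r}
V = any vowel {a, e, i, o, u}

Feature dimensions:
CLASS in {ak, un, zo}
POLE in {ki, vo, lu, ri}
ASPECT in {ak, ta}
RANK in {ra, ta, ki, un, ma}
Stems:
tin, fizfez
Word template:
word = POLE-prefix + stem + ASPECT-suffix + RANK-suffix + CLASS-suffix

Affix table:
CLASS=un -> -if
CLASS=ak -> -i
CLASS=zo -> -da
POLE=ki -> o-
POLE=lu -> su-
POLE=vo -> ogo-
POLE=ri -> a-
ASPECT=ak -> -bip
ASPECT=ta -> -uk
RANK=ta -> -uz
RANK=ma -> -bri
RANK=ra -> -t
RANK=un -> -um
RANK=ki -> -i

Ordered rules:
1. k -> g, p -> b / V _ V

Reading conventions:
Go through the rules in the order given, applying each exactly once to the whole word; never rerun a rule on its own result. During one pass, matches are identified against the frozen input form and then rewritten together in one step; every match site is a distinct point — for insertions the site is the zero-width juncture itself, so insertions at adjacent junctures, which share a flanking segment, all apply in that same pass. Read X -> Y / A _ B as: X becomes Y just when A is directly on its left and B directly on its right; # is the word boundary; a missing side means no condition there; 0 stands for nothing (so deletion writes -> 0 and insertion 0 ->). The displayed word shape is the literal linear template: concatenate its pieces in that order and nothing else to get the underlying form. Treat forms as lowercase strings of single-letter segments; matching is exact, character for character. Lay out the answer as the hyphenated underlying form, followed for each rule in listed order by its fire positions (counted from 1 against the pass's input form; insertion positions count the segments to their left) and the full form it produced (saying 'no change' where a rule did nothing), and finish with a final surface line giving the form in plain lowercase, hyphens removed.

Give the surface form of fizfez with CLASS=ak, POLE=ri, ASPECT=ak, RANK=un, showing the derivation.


underlying: a-fizfez-bip-um-i
1. k -> g, p -> b / V _ V: fires at position(s) 10: afizfezbibumi
surface: afizfezbibumi


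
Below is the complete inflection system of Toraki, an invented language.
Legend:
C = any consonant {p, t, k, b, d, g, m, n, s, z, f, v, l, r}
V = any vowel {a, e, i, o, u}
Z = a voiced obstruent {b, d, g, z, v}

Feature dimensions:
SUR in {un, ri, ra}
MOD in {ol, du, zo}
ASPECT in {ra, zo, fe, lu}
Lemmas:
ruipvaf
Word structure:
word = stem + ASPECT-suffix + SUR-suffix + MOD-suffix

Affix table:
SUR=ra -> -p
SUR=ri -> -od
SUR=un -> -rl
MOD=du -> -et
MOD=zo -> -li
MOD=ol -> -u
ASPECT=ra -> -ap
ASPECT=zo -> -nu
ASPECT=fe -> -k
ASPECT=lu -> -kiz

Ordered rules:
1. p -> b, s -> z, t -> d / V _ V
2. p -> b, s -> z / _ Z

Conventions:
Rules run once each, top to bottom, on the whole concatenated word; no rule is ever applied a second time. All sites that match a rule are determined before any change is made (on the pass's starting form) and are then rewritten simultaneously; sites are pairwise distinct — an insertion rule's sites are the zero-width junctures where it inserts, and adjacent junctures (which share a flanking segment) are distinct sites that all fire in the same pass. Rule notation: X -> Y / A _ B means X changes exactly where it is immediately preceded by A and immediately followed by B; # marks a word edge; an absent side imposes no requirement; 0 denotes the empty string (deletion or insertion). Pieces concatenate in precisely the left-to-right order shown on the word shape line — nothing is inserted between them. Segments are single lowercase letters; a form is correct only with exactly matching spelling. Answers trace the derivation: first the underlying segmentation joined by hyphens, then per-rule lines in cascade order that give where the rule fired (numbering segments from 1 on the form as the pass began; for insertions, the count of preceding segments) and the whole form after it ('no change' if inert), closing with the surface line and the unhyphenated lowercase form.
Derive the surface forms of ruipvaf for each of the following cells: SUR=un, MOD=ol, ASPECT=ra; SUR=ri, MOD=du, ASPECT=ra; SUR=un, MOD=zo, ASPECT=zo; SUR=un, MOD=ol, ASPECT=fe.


cell SUR=un, MOD=ol, ASPECT=ra:
underlying: ruipvaf-ap-rl-u
1. p -> b, s -> z, t -> d / V _ V: no change
2. p -> b, s -> z / _ Z: fires at position(s) 4: ruibvafaprlu
surface: ruibvafaprlu

cell SUR=ri, MOD=du, ASPECT=ra:
underlying: ruipvaf-ap-od-et
1. p -> b, s -> z, t -> d / V _ V: fires at position(s) 9: ruipvafabodet
2. p -> b, s -> z / _ Z: fires at position(s) 4: ruibvafabodet
surface: ruibvafabodet

cell SUR=un, MOD=zo, ASPECT=zo:
underlying: ruipvaf-nu-rl-li
1. p -> b, s -> z, t -> d / V _ V: no change
2. p -> b, s -> z / _ Z: fires at position(s) 4: ruibvafnurlli
surface: ruibvafnurlli

cell SUR=un, MOD=ol, ASPECT=fe:
underlying: ruipvaf-k-rl-u
1. p -> b, s -> z, t -> d / V _ V: no change
2. p -> b, s -> z / _ Z: fires at position(s) 4: ruibvafkrlu
surface: ruibvafkrlu


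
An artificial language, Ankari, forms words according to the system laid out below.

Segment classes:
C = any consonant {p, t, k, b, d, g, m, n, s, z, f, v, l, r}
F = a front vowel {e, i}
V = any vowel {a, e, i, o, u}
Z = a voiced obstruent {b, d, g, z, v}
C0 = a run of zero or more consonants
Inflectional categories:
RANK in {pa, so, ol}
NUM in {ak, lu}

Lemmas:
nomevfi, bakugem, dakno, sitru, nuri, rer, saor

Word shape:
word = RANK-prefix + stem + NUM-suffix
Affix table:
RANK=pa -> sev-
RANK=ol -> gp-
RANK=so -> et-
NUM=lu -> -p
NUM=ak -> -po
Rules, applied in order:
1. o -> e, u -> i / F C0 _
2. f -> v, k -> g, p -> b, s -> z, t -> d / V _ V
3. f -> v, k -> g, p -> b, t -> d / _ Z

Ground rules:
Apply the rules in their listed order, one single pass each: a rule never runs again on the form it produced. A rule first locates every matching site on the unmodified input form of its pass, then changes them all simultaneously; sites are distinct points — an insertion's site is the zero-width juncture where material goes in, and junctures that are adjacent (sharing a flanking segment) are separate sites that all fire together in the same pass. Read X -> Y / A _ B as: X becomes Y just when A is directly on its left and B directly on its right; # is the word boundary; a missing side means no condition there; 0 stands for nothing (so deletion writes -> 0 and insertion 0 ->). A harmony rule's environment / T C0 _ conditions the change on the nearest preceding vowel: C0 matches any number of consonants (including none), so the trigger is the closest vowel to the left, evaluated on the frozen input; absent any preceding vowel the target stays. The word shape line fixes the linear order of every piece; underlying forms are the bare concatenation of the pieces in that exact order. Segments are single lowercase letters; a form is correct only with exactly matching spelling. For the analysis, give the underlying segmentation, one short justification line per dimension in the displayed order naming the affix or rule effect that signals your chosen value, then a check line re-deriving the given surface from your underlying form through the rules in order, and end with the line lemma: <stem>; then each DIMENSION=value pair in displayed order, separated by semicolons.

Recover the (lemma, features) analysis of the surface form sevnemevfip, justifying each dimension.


underlying: sev-nomevfi-p
RANK=pa - signalled by the affix sev-
NUM=lu - signalled by the affix -p
check: sevnomevfip -> sevnemevfip -> sevnemevfip -> sevnemevfip
lemma: nomevfi; RANK=pa; NUM=lu


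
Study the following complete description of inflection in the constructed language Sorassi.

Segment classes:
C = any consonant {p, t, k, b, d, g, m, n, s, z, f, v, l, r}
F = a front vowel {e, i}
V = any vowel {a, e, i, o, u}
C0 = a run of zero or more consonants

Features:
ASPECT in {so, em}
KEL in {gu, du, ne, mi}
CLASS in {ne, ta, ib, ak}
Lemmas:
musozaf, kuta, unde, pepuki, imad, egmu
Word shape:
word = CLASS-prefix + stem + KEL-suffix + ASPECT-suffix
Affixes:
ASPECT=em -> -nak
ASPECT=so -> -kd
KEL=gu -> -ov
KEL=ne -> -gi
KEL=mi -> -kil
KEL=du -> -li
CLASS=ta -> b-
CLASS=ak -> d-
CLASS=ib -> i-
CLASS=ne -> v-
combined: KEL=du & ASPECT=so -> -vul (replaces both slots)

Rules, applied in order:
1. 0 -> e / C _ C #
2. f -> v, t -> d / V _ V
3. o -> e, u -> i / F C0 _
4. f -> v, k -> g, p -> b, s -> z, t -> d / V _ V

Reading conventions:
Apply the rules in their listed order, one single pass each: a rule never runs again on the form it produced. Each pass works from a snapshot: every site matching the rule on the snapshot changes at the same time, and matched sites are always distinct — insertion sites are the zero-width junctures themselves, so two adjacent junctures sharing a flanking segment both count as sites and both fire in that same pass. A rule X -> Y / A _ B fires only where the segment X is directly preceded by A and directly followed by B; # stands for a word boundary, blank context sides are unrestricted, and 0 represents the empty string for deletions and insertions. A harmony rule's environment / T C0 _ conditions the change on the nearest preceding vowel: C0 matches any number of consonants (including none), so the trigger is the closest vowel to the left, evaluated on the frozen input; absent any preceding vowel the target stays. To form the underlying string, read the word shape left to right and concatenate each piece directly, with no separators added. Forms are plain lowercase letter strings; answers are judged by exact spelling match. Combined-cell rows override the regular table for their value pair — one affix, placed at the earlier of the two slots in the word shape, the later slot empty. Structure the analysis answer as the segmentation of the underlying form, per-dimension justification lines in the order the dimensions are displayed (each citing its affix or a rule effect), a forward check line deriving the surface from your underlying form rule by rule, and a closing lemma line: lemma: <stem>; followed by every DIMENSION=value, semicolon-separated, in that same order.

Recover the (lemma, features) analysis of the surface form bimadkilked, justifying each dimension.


underlying: b-imad-kil-kd
ASPECT=so - signalled by the affix -kd
KEL=mi - signalled by the affix -kil
CLASS=ta - signalled by the affix b-
check: bimadkilkd -> bimadkilked -> bimadkilked -> bimadkilked -> bimadkilked
lemma: imad; ASPECT=so; KEL=mi; CLASS=ta


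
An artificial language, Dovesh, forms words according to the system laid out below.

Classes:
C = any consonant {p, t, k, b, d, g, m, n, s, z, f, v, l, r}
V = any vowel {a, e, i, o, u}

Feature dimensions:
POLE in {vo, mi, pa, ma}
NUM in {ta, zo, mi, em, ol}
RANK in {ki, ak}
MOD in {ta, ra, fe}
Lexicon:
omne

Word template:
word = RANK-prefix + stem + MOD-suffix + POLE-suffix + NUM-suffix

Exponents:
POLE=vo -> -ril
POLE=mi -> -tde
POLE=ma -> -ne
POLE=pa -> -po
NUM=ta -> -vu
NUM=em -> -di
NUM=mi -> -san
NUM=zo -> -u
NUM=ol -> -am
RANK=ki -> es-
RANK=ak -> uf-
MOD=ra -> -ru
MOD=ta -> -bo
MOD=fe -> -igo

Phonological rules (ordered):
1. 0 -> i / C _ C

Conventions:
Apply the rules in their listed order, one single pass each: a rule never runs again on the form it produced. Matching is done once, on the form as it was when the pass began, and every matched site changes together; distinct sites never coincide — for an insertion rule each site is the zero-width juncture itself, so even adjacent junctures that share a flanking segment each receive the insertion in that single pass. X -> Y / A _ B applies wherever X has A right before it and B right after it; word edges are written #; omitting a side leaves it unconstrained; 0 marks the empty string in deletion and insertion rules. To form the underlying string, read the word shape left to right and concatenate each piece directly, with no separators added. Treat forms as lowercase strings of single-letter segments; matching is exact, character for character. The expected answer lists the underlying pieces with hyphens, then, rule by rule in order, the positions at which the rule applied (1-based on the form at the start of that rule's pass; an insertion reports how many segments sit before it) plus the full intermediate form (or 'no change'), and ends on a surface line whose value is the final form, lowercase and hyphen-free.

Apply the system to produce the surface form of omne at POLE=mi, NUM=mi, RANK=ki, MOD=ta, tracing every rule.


underlying: es-omne-bo-tde-san
1. 0 -> i / C _ C: inserts after position(s) 4, 9: esominebotidesan
surface: esominebotidesan


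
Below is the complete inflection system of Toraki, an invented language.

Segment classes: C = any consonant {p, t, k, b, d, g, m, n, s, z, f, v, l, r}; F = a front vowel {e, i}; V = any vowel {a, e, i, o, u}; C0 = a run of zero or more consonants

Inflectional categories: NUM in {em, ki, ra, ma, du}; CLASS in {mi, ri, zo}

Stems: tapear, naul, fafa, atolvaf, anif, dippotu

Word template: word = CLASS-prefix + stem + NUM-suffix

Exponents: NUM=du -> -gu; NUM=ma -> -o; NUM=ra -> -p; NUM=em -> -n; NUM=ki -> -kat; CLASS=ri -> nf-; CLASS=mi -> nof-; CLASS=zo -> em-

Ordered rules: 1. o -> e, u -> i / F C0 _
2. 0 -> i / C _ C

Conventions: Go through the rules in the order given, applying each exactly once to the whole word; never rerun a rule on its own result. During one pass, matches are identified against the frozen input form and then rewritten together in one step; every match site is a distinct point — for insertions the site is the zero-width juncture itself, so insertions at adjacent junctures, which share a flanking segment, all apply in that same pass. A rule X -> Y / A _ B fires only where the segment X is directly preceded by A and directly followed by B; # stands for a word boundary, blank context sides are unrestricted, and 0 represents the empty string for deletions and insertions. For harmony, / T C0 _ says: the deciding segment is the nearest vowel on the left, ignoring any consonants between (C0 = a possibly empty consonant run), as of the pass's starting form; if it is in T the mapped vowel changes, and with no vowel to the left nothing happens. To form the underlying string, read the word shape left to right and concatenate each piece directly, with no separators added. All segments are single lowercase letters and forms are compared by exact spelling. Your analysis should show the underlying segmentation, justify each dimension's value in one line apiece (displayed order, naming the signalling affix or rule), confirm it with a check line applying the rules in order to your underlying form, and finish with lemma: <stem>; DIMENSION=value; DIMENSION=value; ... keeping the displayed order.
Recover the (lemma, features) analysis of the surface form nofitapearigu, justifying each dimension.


underlying: nof-tapear-gu
NUM=du - signalled by the affix -gu
CLASS=mi - signalled by the affix nof-
check: noftapeargu -> noftapeargu -> nofitapearigu
lemma: tapear; NUM=du; CLASS=mi


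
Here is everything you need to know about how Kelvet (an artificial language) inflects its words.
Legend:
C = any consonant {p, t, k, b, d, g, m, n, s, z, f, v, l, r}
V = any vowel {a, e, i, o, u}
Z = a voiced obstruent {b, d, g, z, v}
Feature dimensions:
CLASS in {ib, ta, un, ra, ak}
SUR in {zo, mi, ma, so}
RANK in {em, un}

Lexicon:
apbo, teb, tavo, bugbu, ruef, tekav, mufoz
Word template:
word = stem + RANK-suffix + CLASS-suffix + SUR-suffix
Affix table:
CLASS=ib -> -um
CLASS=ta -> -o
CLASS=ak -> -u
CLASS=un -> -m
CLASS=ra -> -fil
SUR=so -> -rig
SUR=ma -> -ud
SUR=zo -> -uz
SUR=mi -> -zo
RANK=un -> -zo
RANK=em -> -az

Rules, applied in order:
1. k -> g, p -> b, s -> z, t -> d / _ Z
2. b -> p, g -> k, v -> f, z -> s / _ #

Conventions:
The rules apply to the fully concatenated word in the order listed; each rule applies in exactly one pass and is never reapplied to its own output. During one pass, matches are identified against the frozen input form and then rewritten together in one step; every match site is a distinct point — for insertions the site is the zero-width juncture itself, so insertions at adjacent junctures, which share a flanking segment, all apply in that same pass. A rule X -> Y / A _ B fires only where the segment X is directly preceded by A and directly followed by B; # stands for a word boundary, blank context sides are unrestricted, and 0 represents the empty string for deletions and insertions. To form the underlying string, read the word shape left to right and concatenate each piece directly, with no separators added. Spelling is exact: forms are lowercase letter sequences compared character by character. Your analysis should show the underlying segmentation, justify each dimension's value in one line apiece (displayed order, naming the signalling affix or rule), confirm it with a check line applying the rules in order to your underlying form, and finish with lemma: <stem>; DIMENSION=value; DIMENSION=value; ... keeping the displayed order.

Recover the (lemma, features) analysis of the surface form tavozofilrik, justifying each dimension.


underlying: tavo-zo-fil-rig
CLASS=ra - signalled by the affix -fil
SUR=so - signalled by the affix -rig
RANK=un - signalled by the affix -zo
check: tavozofilrig -> tavozofilrig -> tavozofilrik
lemma: tavo; CLASS=ra; SUR=so; RANK=un


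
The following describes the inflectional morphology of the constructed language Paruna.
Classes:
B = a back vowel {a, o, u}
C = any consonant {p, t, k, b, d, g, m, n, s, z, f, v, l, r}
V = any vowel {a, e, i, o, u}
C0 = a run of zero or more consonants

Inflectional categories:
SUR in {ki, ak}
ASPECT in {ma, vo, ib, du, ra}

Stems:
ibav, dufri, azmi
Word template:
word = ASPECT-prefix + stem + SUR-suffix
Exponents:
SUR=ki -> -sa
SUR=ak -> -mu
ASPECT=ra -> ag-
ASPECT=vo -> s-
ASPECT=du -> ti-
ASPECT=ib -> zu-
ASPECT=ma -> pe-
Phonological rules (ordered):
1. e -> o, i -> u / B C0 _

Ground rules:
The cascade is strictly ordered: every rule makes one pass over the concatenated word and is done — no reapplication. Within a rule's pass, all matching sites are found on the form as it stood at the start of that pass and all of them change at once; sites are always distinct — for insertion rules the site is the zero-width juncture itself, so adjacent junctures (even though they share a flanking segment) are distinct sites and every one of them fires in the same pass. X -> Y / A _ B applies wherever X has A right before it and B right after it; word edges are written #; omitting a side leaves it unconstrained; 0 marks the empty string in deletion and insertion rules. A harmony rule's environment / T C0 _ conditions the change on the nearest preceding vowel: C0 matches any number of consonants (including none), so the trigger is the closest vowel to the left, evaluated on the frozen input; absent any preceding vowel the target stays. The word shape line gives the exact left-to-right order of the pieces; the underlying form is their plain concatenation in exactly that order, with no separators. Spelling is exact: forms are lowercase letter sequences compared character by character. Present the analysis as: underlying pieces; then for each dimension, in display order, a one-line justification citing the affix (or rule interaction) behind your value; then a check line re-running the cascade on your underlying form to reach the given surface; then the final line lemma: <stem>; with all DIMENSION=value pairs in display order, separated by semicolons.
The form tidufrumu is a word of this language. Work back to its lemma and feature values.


underlying: ti-dufri-mu
SUR=ak - signalled by the affix -mu
ASPECT=du - signalled by the affix ti-
check: tidufrimu -> tidufrumu
lemma: dufri; SUR=ak; ASPECT=du


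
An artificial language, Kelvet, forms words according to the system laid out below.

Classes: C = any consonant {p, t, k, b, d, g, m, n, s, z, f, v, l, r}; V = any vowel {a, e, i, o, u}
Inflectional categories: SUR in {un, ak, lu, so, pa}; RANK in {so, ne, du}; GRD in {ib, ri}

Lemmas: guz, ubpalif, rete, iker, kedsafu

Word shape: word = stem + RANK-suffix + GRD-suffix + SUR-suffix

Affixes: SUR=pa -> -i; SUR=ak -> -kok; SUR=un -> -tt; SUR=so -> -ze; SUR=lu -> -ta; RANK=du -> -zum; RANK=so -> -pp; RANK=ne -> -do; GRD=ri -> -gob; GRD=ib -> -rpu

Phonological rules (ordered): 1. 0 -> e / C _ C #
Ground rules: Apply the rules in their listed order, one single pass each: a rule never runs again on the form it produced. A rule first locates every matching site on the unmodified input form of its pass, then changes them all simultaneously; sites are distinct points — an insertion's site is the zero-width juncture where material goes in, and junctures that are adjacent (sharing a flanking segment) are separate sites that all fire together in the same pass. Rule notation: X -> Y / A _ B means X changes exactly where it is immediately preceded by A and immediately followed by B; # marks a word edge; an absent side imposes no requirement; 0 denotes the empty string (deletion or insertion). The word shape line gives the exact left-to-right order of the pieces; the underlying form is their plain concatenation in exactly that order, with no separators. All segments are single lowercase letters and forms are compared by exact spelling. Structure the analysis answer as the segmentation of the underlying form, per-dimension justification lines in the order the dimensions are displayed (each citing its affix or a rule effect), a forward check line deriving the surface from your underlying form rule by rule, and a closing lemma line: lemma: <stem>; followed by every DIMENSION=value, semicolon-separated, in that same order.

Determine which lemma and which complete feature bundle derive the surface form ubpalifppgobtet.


underlying: ubpalif-pp-gob-tt
SUR=un - signalled by the affix -tt
RANK=so - signalled by the affix -pp
GRD=ri - signalled by the affix -gob
check: ubpalifppgobtt -> ubpalifppgobtet
lemma: ubpalif; SUR=un; RANK=so; GRD=ri


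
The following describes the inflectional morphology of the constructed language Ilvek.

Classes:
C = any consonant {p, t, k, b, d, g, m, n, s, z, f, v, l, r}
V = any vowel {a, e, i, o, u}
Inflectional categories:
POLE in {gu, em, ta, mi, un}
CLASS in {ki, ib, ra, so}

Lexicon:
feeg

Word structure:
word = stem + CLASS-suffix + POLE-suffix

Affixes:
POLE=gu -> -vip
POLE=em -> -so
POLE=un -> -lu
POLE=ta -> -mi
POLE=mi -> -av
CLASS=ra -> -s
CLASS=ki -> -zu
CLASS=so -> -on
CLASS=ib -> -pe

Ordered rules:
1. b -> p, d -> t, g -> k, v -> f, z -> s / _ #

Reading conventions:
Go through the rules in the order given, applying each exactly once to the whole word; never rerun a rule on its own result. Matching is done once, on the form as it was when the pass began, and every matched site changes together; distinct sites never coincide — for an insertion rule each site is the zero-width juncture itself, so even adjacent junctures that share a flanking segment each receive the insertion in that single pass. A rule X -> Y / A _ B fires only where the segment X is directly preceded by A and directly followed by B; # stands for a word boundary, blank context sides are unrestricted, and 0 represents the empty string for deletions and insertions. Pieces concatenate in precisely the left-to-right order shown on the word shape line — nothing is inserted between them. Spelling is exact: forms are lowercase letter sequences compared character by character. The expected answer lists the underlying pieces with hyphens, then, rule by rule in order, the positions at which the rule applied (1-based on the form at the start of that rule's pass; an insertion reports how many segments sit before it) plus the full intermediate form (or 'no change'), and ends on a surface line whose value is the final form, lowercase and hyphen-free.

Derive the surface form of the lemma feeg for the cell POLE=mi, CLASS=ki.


underlying: feeg-zu-av
1. b -> p, d -> t, g -> k, v -> f, z -> s / _ #: fires at position(s) 8: feegzuaf
surface: feegzuaf


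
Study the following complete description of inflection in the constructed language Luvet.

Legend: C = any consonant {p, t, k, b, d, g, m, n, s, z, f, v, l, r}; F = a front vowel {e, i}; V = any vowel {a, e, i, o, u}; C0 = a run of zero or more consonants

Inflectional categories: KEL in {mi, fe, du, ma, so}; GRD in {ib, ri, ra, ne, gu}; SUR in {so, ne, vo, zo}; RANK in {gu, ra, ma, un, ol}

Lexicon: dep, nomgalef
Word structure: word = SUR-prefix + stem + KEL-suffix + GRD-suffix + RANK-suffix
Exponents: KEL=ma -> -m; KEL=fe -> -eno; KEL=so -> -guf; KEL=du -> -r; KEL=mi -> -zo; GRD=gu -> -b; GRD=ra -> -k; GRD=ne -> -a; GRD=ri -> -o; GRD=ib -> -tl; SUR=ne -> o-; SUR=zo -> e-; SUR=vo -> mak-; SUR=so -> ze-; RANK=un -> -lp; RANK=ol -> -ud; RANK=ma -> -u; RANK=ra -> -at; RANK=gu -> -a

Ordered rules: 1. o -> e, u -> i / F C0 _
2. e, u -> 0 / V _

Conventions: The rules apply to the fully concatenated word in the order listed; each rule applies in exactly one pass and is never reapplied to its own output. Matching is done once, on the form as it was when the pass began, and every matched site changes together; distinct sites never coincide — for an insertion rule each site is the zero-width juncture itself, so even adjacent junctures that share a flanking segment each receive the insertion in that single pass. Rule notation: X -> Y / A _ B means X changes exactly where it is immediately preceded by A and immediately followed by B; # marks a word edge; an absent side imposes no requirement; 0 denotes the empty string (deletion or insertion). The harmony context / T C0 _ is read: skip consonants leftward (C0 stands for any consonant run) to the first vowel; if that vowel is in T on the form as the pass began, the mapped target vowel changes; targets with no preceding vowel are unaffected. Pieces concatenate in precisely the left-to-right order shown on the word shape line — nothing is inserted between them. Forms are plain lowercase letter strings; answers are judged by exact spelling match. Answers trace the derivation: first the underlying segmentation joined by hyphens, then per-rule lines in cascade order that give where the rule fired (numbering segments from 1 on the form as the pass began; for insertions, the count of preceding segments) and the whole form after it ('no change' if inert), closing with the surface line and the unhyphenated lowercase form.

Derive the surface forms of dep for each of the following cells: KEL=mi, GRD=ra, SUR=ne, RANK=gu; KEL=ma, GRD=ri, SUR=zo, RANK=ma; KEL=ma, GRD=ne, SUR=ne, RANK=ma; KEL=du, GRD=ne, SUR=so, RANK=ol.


cell KEL=mi, GRD=ra, SUR=ne, RANK=gu:
underlying: o-dep-zo-k-a
1. o -> e, u -> i / F C0 _: fires at position(s) 6: odepzeka
2. e, u -> 0 / V _: no change
surface: odepzeka

cell KEL=ma, GRD=ri, SUR=zo, RANK=ma:
underlying: e-dep-m-o-u
1. o -> e, u -> i / F C0 _: fires at position(s) 6: edepmeu
2. e, u -> 0 / V _: fires at position(s) 7: edepme
surface: edepme

cell KEL=ma, GRD=ne, SUR=ne, RANK=ma:
underlying: o-dep-m-a-u
1. o -> e, u -> i / F C0 _: no change
2. e, u -> 0 / V _: fires at position(s) 7: odepma
surface: odepma

cell KEL=du, GRD=ne, SUR=so, RANK=ol:
underlying: ze-dep-r-a-ud
1. o -> e, u -> i / F C0 _: no change
2. e, u -> 0 / V _: fires at position(s) 8: zedeprad
surface: zedeprad


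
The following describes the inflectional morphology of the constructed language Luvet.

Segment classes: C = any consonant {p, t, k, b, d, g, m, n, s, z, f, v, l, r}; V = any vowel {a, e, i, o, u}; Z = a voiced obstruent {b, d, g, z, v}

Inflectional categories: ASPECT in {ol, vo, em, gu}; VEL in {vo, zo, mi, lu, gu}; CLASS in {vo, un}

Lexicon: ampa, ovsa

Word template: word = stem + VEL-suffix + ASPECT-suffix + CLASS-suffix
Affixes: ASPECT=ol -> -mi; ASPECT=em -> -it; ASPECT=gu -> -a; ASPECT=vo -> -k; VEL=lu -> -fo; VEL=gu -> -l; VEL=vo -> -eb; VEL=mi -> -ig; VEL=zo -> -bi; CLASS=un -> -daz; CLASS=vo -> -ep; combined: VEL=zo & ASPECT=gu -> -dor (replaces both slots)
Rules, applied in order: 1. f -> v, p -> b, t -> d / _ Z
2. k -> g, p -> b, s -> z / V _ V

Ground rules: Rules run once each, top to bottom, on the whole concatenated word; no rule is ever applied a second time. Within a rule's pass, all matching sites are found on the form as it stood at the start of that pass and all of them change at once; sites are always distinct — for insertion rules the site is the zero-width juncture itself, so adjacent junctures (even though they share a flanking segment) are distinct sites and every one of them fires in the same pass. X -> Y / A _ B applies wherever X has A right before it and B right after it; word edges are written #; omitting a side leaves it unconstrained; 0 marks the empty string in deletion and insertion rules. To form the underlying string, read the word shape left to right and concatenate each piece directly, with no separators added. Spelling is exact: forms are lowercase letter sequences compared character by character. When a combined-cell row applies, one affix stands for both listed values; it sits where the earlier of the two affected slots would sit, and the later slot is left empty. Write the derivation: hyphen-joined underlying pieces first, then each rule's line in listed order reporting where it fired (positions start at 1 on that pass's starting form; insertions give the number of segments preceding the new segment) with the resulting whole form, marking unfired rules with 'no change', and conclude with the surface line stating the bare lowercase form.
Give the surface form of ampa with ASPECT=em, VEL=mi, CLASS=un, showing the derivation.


underlying: ampa-ig-it-daz
1. f -> v, p -> b, t -> d / _ Z: fires at position(s) 8: ampaigiddaz
2. k -> g, p -> b, s -> z / V _ V: no change
surface: ampaigiddaz


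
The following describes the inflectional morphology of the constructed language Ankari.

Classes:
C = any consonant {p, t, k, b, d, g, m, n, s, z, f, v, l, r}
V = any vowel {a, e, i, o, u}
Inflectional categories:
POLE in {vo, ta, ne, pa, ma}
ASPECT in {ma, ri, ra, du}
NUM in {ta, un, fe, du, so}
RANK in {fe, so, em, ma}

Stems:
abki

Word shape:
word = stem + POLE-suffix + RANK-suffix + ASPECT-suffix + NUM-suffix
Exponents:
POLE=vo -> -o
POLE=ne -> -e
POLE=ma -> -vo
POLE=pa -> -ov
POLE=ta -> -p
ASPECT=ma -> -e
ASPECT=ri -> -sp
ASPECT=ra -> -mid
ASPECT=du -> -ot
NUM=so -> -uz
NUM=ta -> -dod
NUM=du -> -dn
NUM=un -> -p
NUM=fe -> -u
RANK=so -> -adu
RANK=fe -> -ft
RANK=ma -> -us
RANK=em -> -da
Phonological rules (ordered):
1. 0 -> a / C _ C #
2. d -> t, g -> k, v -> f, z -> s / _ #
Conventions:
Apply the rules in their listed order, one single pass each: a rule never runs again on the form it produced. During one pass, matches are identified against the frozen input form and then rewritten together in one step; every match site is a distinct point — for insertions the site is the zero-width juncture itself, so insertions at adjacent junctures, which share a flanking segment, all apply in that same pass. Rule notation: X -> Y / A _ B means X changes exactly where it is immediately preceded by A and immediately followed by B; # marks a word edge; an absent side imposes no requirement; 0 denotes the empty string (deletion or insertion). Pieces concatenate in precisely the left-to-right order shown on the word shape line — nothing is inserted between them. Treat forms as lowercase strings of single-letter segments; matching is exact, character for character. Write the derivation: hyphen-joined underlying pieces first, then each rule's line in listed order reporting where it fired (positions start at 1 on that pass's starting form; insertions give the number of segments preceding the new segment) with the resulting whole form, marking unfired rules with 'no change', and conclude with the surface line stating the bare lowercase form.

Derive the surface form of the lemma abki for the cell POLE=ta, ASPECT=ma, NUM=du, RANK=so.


underlying: abki-p-adu-e-dn
1. 0 -> a / C _ C #: inserts after position(s) 10: abkipaduedan
2. d -> t, g -> k, v -> f, z -> s / _ #: no change
surface: abkipaduedan


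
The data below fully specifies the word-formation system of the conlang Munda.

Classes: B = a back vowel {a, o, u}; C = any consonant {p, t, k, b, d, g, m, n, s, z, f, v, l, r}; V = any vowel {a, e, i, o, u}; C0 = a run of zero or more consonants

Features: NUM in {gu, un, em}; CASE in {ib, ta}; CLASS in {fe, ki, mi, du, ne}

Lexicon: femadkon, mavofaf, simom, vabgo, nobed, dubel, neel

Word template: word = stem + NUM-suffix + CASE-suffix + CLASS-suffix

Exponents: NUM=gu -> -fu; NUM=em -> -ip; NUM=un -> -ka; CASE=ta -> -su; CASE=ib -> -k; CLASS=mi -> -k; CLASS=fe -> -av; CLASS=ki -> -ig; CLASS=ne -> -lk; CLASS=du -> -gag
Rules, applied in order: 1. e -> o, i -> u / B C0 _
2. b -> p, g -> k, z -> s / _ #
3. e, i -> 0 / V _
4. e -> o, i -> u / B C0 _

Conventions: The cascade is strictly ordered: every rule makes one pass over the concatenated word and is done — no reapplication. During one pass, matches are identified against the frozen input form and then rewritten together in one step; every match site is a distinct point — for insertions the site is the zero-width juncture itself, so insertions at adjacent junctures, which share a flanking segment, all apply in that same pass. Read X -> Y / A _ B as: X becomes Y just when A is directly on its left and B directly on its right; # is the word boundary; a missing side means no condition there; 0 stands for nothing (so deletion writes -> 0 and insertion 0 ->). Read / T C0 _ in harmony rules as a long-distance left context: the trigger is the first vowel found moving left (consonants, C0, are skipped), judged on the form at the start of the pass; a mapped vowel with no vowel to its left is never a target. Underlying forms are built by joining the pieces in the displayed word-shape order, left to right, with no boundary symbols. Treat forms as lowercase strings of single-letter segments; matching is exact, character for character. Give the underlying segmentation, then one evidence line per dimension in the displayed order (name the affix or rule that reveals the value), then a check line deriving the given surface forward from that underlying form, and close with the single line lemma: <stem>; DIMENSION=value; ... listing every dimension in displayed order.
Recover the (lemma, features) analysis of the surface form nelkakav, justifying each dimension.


underlying: neel-ka-k-av
NUM=un - signalled by the affix -ka
CASE=ib - signalled by the affix -k
CLASS=fe - signalled by the affix -av
check: neelkakav -> neelkakav -> neelkakav -> nelkakav -> nelkakav
lemma: neel; NUM=un; CASE=ib; CLASS=fe


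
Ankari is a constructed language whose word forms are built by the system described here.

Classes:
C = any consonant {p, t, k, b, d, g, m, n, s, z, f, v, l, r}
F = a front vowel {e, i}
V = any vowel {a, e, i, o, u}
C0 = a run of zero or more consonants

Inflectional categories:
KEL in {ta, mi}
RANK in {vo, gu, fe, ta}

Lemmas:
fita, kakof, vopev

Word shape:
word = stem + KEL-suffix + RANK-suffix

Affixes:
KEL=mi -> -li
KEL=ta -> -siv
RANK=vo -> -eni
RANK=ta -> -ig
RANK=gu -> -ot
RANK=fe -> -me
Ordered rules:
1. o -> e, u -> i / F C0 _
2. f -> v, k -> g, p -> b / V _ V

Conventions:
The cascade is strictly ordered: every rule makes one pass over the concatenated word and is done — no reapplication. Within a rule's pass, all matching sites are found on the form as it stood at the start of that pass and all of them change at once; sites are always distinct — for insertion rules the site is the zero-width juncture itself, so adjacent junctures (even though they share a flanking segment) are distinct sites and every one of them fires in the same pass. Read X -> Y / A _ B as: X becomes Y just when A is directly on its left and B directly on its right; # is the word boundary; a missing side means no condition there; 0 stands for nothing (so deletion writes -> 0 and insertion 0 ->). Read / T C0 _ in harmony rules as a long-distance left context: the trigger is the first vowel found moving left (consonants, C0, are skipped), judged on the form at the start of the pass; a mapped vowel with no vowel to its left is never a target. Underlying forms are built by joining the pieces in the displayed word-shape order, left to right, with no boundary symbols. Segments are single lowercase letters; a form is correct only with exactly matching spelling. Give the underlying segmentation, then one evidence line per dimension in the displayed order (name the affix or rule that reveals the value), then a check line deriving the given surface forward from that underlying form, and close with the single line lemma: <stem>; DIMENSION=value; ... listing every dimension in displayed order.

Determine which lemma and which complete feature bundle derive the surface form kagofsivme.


underlying: kakof-siv-me
KEL=ta - signalled by the affix -siv
RANK=fe - signalled by the affix -me
check: kakofsivme -> kakofsivme -> kagofsivme
lemma: kakof; KEL=ta; RANK=fe


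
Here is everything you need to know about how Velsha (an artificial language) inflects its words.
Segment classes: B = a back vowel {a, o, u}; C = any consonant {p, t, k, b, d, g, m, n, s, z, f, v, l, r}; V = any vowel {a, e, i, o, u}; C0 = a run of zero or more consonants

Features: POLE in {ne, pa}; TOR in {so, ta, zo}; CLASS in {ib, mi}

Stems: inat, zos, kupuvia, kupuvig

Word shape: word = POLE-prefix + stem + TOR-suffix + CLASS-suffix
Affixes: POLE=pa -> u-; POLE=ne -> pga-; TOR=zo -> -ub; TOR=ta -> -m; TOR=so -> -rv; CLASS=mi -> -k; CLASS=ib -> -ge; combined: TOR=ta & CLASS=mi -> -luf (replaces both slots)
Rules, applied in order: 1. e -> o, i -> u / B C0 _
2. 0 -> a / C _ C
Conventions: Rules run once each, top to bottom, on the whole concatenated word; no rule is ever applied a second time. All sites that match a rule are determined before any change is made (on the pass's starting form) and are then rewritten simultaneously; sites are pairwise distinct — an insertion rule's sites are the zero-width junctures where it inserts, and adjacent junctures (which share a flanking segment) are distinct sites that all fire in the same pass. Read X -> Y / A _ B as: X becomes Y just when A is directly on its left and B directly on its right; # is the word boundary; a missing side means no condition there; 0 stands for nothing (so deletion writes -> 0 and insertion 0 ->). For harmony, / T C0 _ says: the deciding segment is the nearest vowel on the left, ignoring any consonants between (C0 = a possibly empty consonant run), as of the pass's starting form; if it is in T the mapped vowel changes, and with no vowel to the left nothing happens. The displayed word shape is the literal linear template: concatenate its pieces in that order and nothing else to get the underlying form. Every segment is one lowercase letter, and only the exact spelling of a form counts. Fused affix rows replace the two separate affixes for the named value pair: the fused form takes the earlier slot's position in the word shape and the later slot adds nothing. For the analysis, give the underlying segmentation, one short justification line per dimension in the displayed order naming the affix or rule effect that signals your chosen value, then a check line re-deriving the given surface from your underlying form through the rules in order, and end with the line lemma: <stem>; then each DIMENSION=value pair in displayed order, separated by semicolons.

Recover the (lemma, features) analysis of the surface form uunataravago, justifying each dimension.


underlying: u-inat-rv-ge
POLE=pa - signalled by the affix u-
TOR=so - signalled by the affix -rv
CLASS=ib - signalled by the affix -ge
check: uinatrvge -> uunatrvgo -> uunataravago
lemma: inat; POLE=pa; TOR=so; CLASS=ib


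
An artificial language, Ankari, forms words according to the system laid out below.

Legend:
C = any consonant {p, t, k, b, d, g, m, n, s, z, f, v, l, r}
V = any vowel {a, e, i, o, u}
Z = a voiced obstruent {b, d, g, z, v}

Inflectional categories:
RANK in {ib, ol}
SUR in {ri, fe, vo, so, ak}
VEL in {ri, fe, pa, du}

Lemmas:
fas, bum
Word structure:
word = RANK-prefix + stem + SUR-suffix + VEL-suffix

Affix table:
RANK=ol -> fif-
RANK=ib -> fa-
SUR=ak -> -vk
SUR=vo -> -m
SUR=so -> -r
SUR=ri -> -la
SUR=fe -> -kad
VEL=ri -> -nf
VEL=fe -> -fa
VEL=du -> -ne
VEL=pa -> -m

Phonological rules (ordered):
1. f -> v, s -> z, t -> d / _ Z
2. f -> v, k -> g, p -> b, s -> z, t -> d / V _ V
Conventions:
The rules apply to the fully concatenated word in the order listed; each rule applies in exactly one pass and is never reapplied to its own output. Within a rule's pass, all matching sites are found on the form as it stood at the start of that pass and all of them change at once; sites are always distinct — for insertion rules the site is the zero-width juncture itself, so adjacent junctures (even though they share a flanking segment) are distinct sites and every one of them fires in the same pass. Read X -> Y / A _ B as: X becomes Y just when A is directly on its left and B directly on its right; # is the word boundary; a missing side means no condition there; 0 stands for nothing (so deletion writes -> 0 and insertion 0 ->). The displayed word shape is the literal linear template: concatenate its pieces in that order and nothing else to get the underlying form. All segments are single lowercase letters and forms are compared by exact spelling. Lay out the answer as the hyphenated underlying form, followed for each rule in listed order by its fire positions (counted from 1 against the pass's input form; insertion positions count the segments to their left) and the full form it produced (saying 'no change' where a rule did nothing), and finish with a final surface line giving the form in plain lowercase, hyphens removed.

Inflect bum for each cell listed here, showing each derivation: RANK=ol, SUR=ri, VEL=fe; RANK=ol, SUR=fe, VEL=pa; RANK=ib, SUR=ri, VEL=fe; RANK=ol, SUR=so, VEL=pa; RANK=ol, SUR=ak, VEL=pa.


cell RANK=ol, SUR=ri, VEL=fe:
underlying: fif-bum-la-fa
1. f -> v, s -> z, t -> d / _ Z: fires at position(s) 3: fivbumlafa
2. f -> v, k -> g, p -> b, s -> z, t -> d / V _ V: fires at position(s) 9: fivbumlava
surface: fivbumlava

cell RANK=ol, SUR=fe, VEL=pa:
underlying: fif-bum-kad-m
1. f -> v, s -> z, t -> d / _ Z: fires at position(s) 3: fivbumkadm
2. f -> v, k -> g, p -> b, s -> z, t -> d / V _ V: no change
surface: fivbumkadm

cell RANK=ib, SUR=ri, VEL=fe:
underlying: fa-bum-la-fa
1. f -> v, s -> z, t -> d / _ Z: no change
2. f -> v, k -> g, p -> b, s -> z, t -> d / V _ V: fires at position(s) 8: fabumlava
surface: fabumlava

cell RANK=ol, SUR=so, VEL=pa:
underlying: fif-bum-r-m
1. f -> v, s -> z, t -> d / _ Z: fires at position(s) 3: fivbumrm
2. f -> v, k -> g, p -> b, s -> z, t -> d / V _ V: no change
surface: fivbumrm

cell RANK=ol, SUR=ak, VEL=pa:
underlying: fif-bum-vk-m
1. f -> v, s -> z, t -> d / _ Z: fires at position(s) 3: fivbumvkm
2. f -> v, k -> g, p -> b, s -> z, t -> d / V _ V: no change
surface: fivbumvkm
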